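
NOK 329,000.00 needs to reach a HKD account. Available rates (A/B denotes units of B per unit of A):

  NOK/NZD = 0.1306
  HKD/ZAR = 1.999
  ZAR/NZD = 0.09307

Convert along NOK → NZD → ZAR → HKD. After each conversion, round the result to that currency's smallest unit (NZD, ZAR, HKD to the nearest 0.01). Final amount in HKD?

HKD 230,949.25

NOK 329,000.00 × 0.1306 = NZD 42,967.40
NZD 42,967.40 ÷ 0.09307 = ZAR 461,667.56
ZAR 461,667.56 ÷ 1.999 = HKD 230,949.25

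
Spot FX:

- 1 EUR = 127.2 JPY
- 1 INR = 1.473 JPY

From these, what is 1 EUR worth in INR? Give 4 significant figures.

1 EUR × 127.2 = 127.2 JPY
127.2 JPY ÷ 1.473 = 86.3544 INR

EUR/INR = 86.35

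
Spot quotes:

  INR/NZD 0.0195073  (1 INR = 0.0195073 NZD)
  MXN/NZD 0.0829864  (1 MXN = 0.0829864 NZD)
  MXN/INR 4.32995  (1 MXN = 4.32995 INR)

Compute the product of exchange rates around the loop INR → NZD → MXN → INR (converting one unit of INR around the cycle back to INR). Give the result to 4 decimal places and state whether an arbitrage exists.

1.0178 (arbitrage exists)

Around INR → NZD → MXN → INR: 1 × 0.0195073 ÷ 0.0829864 × 4.32995 = 1.017825
Product > 1; profitable direction is INR → NZD → MXN → INR.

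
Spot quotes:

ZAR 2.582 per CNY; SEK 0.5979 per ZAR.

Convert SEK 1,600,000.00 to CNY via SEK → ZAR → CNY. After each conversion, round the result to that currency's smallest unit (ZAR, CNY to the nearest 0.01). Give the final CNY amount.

SEK 1,600,000.00 ÷ 0.5979 = ZAR 2,676,032.78
ZAR 2,676,032.78 ÷ 2.582 = CNY 1,036,418.58

CNY 1,036,418.58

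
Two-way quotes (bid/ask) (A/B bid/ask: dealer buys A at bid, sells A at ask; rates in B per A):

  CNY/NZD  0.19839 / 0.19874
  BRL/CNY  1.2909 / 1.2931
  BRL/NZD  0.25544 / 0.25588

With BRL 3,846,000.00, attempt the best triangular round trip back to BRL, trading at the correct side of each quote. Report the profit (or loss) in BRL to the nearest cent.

Net profit: BRL 3,331.52

Best loop BRL → CNY → NZD → BRL:
BRL 3,846,000.00 × 1.2909 (sell BRL at bid) = CNY 4,964,801.40
CNY 4,964,801.40 × 0.19839 (sell CNY at bid) = NZD 984,966.95
NZD 984,966.95 ÷ 0.25588 (buy BRL at ask) = BRL 3,849,331.52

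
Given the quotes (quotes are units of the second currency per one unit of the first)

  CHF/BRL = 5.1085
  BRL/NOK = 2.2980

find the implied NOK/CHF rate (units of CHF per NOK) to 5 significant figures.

NOK/CHF = 0.085184

1 NOK ÷ 2.2980 = 0.435161 BRL
0.435161 BRL ÷ 5.1085 = 0.0851837 CHF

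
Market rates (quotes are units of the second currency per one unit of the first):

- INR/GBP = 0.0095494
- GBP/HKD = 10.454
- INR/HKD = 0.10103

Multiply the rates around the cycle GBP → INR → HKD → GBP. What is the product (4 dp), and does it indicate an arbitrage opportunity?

Around GBP → INR → HKD → GBP: 1 ÷ 0.0095494 × 0.10103 ÷ 10.454 = 1.012026
Product > 1; profitable direction is GBP → INR → HKD → GBP.

1.0120 (arbitrage exists)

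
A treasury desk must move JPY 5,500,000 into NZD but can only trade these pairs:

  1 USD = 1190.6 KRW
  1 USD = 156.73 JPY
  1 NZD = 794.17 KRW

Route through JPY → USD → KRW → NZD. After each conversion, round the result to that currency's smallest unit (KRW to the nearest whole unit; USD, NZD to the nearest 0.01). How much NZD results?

JPY 5,500,000 ÷ 156.73 = USD 35,092.20
USD 35,092.20 × 1190.6 = KRW 41,780,773
KRW 41,780,773 ÷ 794.17 = NZD 52,609.36

NZD 52,609.36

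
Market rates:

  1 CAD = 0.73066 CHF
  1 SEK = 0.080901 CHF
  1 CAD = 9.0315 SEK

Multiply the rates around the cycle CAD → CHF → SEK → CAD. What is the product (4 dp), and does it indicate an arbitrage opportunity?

1.0000 (no arbitrage)

Around CAD → CHF → SEK → CAD: 1 × 0.73066 ÷ 0.080901 ÷ 9.0315 = 1.000004
Product ≈ 1 (deviation 0.000%, within rounding noise).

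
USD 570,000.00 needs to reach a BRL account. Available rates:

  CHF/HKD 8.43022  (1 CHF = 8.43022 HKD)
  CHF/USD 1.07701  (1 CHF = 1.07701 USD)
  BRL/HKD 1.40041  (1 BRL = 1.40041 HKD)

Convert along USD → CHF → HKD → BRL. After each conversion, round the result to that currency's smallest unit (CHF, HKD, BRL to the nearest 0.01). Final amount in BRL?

USD 570,000.00 ÷ 1.07701 = CHF 529,243.00
CHF 529,243.00 × 8.43022 = HKD 4,461,634.92
HKD 4,461,634.92 ÷ 1.40041 = BRL 3,185,949.06

BRL 3,185,949.06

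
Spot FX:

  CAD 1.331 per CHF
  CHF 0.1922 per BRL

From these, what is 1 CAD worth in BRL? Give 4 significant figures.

CAD/BRL = 3.909

1 CAD ÷ 1.331 = 0.751315 CHF
0.751315 CHF ÷ 0.1922 = 3.90903 BRL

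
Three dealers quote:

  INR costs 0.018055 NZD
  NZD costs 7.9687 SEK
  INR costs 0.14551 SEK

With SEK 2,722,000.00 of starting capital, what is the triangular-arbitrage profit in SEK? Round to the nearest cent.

Profitable loop is SEK → NZD → INR → SEK:
SEK 2,722,000.00 ÷ 7.9687 = NZD 341,586.46
NZD 341,586.46 ÷ 0.018055 = INR 18,919,216.67
INR 18,919,216.67 × 0.14551 = SEK 2,752,935.22
Profit = SEK 2,752,935.22 − SEK 2,722,000.00

Profit: SEK 30,935.22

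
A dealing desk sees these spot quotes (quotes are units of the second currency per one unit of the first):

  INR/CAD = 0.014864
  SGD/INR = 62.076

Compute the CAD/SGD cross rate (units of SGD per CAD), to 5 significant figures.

1 CAD ÷ 0.014864 = 67.2766 INR
67.2766 INR ÷ 62.076 = 1.08378 SGD

CAD/SGD = 1.0838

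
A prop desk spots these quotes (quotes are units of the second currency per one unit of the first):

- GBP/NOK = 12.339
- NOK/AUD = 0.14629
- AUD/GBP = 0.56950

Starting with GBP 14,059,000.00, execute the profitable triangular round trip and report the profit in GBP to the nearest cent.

Profitable loop is GBP → NOK → AUD → GBP:
GBP 14,059,000.00 × 12.339 = NOK 173,474,001.00
NOK 173,474,001.00 × 0.14629 = AUD 25,377,511.61
AUD 25,377,511.61 × 0.56950 = GBP 14,452,492.86
Profit = GBP 14,452,492.86 − GBP 14,059,000.00

Profit: GBP 393,492.86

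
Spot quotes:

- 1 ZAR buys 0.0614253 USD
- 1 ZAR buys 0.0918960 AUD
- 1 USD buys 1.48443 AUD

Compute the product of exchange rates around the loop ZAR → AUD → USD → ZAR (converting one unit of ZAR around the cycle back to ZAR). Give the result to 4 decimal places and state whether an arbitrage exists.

1.0078 (arbitrage exists)

Around ZAR → AUD → USD → ZAR: 1 × 0.0918960 ÷ 1.48443 ÷ 0.0614253 = 1.007835
Product > 1; profitable direction is ZAR → AUD → USD → ZAR.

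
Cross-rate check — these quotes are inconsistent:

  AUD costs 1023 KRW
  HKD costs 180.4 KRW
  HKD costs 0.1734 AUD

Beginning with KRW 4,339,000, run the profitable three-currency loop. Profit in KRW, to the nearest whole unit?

Profitable loop is KRW → AUD → HKD → KRW:
KRW 4,339,000 ÷ 1023 = AUD 4,241.45
AUD 4,241.45 ÷ 0.1734 = HKD 24,460.48
HKD 24,460.48 × 180.4 = KRW 4,412,670
Profit = KRW 4,412,670 − KRW 4,339,000

Profit: KRW 73,670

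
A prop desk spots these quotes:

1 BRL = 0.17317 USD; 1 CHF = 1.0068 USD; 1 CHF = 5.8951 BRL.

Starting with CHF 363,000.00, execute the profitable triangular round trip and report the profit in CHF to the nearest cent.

Profitable loop is CHF → BRL → USD → CHF:
CHF 363,000.00 × 5.8951 = BRL 2,139,921.30
BRL 2,139,921.30 × 0.17317 = USD 370,570.17
USD 370,570.17 ÷ 1.0068 = CHF 368,067.31
Profit = CHF 368,067.31 − CHF 363,000.00

Profit: CHF 5,067.31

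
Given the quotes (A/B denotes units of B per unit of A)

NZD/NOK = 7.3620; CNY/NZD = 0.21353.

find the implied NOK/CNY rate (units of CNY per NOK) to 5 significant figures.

1 NOK ÷ 7.3620 = 0.135833 NZD
0.135833 NZD ÷ 0.21353 = 0.636129 CNY

NOK/CNY = 0.63613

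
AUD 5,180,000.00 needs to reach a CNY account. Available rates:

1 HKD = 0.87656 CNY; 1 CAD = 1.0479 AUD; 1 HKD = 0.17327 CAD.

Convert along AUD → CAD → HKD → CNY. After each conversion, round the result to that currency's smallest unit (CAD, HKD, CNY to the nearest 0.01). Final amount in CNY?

AUD 5,180,000.00 ÷ 1.0479 = CAD 4,943,219.77
CAD 4,943,219.77 ÷ 0.17327 = HKD 28,528,999.65
HKD 28,528,999.65 × 0.87656 = CNY 25,007,379.93

CNY 25,007,379.93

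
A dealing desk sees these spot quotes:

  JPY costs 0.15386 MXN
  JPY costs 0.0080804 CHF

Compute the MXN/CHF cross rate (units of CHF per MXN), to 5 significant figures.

1 MXN ÷ 0.15386 = 6.49942 JPY
6.49942 JPY × 0.0080804 = 0.0525179 CHF

MXN/CHF = 0.052518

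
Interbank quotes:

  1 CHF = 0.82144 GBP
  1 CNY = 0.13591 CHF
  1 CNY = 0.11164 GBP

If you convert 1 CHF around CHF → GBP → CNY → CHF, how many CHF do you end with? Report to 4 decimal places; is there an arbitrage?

1.0000 (no arbitrage)

Around CHF → GBP → CNY → CHF: 1 × 0.82144 ÷ 0.11164 × 0.13591 = 1.000017
Product ≈ 1 (deviation 0.002%, within rounding noise).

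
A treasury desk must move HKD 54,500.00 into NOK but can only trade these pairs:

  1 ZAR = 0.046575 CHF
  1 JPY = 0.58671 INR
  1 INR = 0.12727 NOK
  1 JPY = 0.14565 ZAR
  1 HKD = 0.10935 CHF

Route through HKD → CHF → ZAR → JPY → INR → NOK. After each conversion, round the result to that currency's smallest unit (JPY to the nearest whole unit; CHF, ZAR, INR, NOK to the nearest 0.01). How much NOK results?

HKD 54,500.00 × 0.10935 = CHF 5,959.57
CHF 5,959.57 ÷ 0.046575 = ZAR 127,956.41
ZAR 127,956.41 ÷ 0.14565 = JPY 878,520
JPY 878,520 × 0.58671 = INR 515,436.47
INR 515,436.47 × 0.12727 = NOK 65,599.60

NOK 65,599.60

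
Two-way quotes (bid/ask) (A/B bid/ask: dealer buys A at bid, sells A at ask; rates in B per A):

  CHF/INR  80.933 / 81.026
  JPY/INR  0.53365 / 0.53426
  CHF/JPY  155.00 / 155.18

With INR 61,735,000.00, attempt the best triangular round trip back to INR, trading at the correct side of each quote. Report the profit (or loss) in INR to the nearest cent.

Net profit: INR 1,287,447.44

Best loop INR → CHF → JPY → INR:
INR 61,735,000.00 ÷ 81.026 (buy CHF at ask) = CHF 761,915.93
CHF 761,915.93 × 155.00 (sell CHF at bid) = JPY 118,096,969
JPY 118,096,969 × 0.53365 (sell JPY at bid) = INR 63,022,447.44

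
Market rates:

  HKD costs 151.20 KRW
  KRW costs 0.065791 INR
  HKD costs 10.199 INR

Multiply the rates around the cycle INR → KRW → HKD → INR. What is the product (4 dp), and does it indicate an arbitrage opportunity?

Around INR → KRW → HKD → INR: 1 ÷ 0.065791 ÷ 151.20 × 10.199 = 1.025273
Product > 1; profitable direction is INR → KRW → HKD → INR.

1.0253 (arbitrage exists)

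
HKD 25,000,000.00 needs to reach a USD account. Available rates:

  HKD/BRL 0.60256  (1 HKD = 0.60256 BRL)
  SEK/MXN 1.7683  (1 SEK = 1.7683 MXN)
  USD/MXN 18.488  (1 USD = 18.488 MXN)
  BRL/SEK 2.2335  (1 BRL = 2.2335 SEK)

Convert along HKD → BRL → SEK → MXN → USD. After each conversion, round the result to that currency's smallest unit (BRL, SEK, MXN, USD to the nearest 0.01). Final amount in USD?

USD 3,218,046.23

HKD 25,000,000.00 × 0.60256 = BRL 15,064,000.00
BRL 15,064,000.00 × 2.2335 = SEK 33,645,444.00
SEK 33,645,444.00 × 1.7683 = MXN 59,495,238.63
MXN 59,495,238.63 ÷ 18.488 = USD 3,218,046.23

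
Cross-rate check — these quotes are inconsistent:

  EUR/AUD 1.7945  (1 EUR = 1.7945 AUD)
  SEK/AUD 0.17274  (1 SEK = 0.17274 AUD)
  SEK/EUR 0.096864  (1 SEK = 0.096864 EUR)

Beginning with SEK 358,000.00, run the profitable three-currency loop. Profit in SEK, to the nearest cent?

Profit: SEK 2,243.35

Profitable loop is SEK → EUR → AUD → SEK:
SEK 358,000.00 × 0.096864 = EUR 34,677.31
EUR 34,677.31 × 1.7945 = AUD 62,228.44
AUD 62,228.44 ÷ 0.17274 = SEK 360,243.35
Profit = SEK 360,243.35 − SEK 358,000.00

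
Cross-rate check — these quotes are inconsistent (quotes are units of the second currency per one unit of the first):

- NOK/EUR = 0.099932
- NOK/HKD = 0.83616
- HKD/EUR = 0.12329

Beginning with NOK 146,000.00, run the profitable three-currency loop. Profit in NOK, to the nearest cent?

Profit: NOK 4,614.06

Profitable loop is NOK → HKD → EUR → NOK:
NOK 146,000.00 × 0.83616 = HKD 122,079.36
HKD 122,079.36 × 0.12329 = EUR 15,051.16
EUR 15,051.16 ÷ 0.099932 = NOK 150,614.06
Profit = NOK 150,614.06 − NOK 146,000.00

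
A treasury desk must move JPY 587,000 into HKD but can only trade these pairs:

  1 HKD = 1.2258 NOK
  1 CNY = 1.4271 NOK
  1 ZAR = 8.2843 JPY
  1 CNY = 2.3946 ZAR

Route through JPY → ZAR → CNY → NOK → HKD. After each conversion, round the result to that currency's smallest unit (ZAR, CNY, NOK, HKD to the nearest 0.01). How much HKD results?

HKD 34,449.58

JPY 587,000 ÷ 8.2843 = ZAR 70,856.92
ZAR 70,856.92 ÷ 2.3946 = CNY 29,590.29
CNY 29,590.29 × 1.4271 = NOK 42,228.30
NOK 42,228.30 ÷ 1.2258 = HKD 34,449.58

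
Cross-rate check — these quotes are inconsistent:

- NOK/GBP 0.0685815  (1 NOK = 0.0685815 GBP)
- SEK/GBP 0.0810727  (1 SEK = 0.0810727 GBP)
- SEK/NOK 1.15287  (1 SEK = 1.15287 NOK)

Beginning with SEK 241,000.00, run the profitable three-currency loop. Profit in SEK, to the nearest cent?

Profitable loop is SEK → GBP → NOK → SEK:
SEK 241,000.00 × 0.0810727 = GBP 19,538.52
GBP 19,538.52 ÷ 0.0685815 = NOK 284,894.92
NOK 284,894.92 ÷ 1.15287 = SEK 247,117.99
Profit = SEK 247,117.99 − SEK 241,000.00

Profit: SEK 6,117.99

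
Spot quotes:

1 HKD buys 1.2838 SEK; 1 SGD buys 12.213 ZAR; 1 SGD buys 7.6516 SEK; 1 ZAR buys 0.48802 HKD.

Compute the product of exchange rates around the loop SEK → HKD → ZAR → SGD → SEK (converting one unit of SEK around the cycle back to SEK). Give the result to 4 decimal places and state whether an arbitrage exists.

Around SEK → HKD → ZAR → SGD → SEK: 1 ÷ 1.2838 ÷ 0.48802 ÷ 12.213 × 7.6516 = 0.999988
Product ≈ 1 (deviation 0.001%, within rounding noise).

1.0000 (no arbitrage)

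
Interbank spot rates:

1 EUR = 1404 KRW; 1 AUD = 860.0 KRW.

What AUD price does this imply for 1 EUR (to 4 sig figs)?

1 EUR × 1404 = 1404 KRW
1404 KRW ÷ 860.0 = 1.63256 AUD

EUR/AUD = 1.633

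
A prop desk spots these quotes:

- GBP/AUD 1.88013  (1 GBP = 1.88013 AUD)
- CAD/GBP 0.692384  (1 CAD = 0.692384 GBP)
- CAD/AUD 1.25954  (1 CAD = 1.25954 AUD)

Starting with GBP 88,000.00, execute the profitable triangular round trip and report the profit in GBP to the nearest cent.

Profit: GBP 2,950.61

Profitable loop is GBP → AUD → CAD → GBP:
GBP 88,000.00 × 1.88013 = AUD 165,451.44
AUD 165,451.44 ÷ 1.25954 = CAD 131,358.62
CAD 131,358.62 × 0.692384 = GBP 90,950.61
Profit = GBP 90,950.61 − GBP 88,000.00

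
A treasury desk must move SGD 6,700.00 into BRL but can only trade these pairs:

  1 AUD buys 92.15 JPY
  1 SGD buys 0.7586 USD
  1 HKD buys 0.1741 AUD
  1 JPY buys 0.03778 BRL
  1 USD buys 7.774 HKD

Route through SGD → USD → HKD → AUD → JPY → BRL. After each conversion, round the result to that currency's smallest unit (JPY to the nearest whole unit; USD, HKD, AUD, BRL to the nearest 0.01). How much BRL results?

BRL 23,949.04

SGD 6,700.00 × 0.7586 = USD 5,082.62
USD 5,082.62 × 7.774 = HKD 39,512.29
HKD 39,512.29 × 0.1741 = AUD 6,879.09
AUD 6,879.09 × 92.15 = JPY 633,908
JPY 633,908 × 0.03778 = BRL 23,949.04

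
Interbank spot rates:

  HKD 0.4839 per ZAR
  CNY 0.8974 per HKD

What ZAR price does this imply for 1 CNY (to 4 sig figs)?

CNY/ZAR = 2.303

1 CNY ÷ 0.8974 = 1.11433 HKD
1.11433 HKD ÷ 0.4839 = 2.30281 ZAR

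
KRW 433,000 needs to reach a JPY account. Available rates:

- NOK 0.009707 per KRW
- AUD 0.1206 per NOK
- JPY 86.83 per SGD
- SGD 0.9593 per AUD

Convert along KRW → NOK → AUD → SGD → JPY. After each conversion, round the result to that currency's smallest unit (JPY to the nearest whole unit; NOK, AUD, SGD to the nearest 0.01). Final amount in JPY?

KRW 433,000 × 0.009707 = NOK 4,203.13
NOK 4,203.13 × 0.1206 = AUD 506.90
AUD 506.90 × 0.9593 = SGD 486.27
SGD 486.27 × 86.83 = JPY 42,223

JPY 42,223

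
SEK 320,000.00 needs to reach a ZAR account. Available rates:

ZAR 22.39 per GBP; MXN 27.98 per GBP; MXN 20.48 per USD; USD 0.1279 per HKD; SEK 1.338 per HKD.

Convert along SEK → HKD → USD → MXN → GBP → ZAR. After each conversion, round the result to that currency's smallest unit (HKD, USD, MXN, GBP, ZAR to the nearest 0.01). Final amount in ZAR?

ZAR 501,303.59

SEK 320,000.00 ÷ 1.338 = HKD 239,162.93
HKD 239,162.93 × 0.1279 = USD 30,588.94
USD 30,588.94 × 20.48 = MXN 626,461.49
MXN 626,461.49 ÷ 27.98 = GBP 22,389.62
GBP 22,389.62 × 22.39 = ZAR 501,303.59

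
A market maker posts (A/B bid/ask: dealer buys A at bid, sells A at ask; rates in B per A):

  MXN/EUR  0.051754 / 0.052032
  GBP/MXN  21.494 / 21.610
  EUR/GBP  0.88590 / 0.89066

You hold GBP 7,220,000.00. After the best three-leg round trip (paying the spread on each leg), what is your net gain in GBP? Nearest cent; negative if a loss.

Net result: GBP -10,586.05 (no profitable arbitrage after spreads)

Best loop GBP → EUR → MXN → GBP:
GBP 7,220,000.00 ÷ 0.89066 (buy EUR at ask) = EUR 8,106,348.10
EUR 8,106,348.10 ÷ 0.052032 (buy MXN at ask) = MXN 155,795,435.53
MXN 155,795,435.53 ÷ 21.610 (buy GBP at ask) = GBP 7,209,413.95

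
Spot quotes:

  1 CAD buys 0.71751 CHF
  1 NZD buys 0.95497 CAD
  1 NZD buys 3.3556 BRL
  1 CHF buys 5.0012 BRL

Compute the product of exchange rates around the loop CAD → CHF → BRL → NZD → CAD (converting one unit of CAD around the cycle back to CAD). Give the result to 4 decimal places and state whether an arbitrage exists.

1.0212 (arbitrage exists)

Around CAD → CHF → BRL → NZD → CAD: 1 × 0.71751 × 5.0012 ÷ 3.3556 × 0.95497 = 1.021226
Product > 1; profitable direction is CAD → CHF → BRL → NZD → CAD.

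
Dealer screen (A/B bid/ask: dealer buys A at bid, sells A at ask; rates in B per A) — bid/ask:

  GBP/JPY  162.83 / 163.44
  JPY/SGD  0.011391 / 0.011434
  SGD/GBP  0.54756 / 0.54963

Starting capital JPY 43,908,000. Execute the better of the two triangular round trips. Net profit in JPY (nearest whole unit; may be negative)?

Best loop JPY → SGD → GBP → JPY:
JPY 43,908,000 × 0.011391 (sell JPY at bid) = SGD 500,156.03
SGD 500,156.03 × 0.54756 (sell SGD at bid) = GBP 273,865.43
GBP 273,865.43 × 162.83 (sell GBP at bid) = JPY 44,593,509

Net profit: JPY 685,509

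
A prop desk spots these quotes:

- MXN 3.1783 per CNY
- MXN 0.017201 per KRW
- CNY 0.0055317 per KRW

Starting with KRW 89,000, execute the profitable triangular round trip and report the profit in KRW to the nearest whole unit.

Profitable loop is KRW → CNY → MXN → KRW:
KRW 89,000 × 0.0055317 = CNY 492.32
CNY 492.32 × 3.1783 = MXN 1,564.74
MXN 1,564.74 ÷ 0.017201 = KRW 90,968
Profit = KRW 90,968 − KRW 89,000

Profit: KRW 1,968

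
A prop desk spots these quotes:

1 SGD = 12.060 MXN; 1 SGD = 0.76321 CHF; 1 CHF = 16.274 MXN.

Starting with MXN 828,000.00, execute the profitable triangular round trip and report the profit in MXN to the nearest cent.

Profitable loop is MXN → SGD → CHF → MXN:
MXN 828,000.00 ÷ 12.060 = SGD 68,656.72
SGD 68,656.72 × 0.76321 = CHF 52,399.49
CHF 52,399.49 × 16.274 = MXN 852,749.34
Profit = MXN 852,749.34 − MXN 828,000.00

Profit: MXN 24,749.34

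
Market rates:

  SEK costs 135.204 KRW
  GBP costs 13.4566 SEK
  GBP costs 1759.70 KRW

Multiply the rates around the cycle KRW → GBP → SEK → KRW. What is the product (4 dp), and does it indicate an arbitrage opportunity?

Around KRW → GBP → SEK → KRW: 1 ÷ 1759.70 × 13.4566 × 135.204 = 1.033918
Product > 1; profitable direction is KRW → GBP → SEK → KRW.

1.0339 (arbitrage exists)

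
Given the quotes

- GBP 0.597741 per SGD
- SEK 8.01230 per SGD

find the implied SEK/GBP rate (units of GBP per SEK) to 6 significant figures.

SEK/GBP = 0.0746029

1 SEK ÷ 8.01230 = 0.124808 SGD
0.124808 SGD × 0.597741 = 0.0746029 GBP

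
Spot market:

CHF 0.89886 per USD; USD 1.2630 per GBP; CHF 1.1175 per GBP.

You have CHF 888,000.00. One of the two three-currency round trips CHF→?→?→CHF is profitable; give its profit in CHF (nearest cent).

Profit: CHF 14,112.79

Profitable loop is CHF → GBP → USD → CHF:
CHF 888,000.00 ÷ 1.1175 = GBP 794,630.87
GBP 794,630.87 × 1.2630 = USD 1,003,618.79
USD 1,003,618.79 × 0.89886 = CHF 902,112.79
Profit = CHF 902,112.79 − CHF 888,000.00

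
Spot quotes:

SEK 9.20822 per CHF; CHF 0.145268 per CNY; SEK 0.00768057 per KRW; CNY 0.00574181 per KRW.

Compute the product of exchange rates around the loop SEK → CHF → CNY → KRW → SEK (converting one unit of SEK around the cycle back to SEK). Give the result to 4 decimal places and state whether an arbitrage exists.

Around SEK → CHF → CNY → KRW → SEK: 1 ÷ 9.20822 ÷ 0.145268 ÷ 0.00574181 × 0.00768057 = 0.999998
Product ≈ 1 (deviation 0.000%, within rounding noise).

1.0000 (no arbitrage)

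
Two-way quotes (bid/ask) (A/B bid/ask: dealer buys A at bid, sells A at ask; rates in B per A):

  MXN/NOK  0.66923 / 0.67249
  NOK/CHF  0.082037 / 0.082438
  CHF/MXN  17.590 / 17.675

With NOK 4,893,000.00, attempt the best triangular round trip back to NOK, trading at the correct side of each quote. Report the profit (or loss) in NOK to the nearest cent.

Net profit: NOK 100,470.81

Best loop NOK → MXN → CHF → NOK:
NOK 4,893,000.00 ÷ 0.67249 (buy MXN at ask) = MXN 7,275,944.62
MXN 7,275,944.62 ÷ 17.675 (buy CHF at ask) = CHF 411,651.75
CHF 411,651.75 ÷ 0.082438 (buy NOK at ask) = NOK 4,993,470.81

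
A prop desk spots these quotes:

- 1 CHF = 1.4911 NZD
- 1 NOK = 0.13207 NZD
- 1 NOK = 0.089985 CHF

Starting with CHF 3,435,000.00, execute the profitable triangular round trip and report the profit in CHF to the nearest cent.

Profit: CHF 54,791.29

Profitable loop is CHF → NZD → NOK → CHF:
CHF 3,435,000.00 × 1.4911 = NZD 5,121,928.50
NZD 5,121,928.50 ÷ 0.13207 = NOK 38,781,922.47
NOK 38,781,922.47 × 0.089985 = CHF 3,489,791.29
Profit = CHF 3,489,791.29 − CHF 3,435,000.00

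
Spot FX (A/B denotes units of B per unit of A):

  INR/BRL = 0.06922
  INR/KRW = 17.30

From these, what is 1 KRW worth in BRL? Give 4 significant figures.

1 KRW ÷ 17.30 = 0.0578035 INR
0.0578035 INR × 0.06922 = 0.00400116 BRL

KRW/BRL = 0.004001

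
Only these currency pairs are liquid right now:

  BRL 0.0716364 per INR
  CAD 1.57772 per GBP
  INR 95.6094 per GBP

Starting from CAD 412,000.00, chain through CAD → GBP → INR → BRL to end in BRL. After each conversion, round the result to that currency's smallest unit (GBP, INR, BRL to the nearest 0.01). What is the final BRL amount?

CAD 412,000.00 ÷ 1.57772 = GBP 261,136.32
GBP 261,136.32 × 95.6094 = INR 24,967,086.87
INR 24,967,086.87 × 0.0716364 = BRL 1,788,552.22

BRL 1,788,552.22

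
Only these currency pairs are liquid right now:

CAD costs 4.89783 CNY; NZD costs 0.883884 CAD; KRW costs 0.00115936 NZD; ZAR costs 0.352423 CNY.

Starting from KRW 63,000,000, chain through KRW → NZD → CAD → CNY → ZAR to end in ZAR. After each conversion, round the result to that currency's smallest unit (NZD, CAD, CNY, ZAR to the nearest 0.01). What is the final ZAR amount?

KRW 63,000,000 × 0.00115936 = NZD 73,039.68
NZD 73,039.68 × 0.883884 = CAD 64,558.60
CAD 64,558.60 × 4.89783 = CNY 316,197.05
CNY 316,197.05 ÷ 0.352423 = ZAR 897,208.89

ZAR 897,208.89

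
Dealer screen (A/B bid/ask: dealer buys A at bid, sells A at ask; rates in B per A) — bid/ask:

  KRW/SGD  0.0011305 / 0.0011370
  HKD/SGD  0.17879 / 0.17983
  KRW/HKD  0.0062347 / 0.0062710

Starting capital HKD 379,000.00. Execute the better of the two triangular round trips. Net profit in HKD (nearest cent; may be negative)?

Net profit: HKD 936.34

Best loop HKD → KRW → SGD → HKD:
HKD 379,000.00 ÷ 0.0062710 (buy KRW at ask) = KRW 60,436,932
KRW 60,436,932 × 0.0011305 (sell KRW at bid) = SGD 68,323.95
SGD 68,323.95 ÷ 0.17983 (buy HKD at ask) = HKD 379,936.34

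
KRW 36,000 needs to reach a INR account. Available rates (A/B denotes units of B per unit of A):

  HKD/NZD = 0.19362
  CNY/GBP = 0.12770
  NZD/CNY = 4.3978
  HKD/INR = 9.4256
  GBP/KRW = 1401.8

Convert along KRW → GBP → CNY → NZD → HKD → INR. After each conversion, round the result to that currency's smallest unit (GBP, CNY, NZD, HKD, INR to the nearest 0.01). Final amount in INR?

KRW 36,000 ÷ 1401.8 = GBP 25.68
GBP 25.68 ÷ 0.12770 = CNY 201.10
CNY 201.10 ÷ 4.3978 = NZD 45.73
NZD 45.73 ÷ 0.19362 = HKD 236.18
HKD 236.18 × 9.4256 = INR 2,226.14

INR 2,226.14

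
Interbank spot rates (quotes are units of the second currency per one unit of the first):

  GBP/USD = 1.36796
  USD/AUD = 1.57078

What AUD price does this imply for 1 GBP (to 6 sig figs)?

GBP/AUD = 2.14876

1 GBP × 1.36796 = 1.36796 USD
1.36796 USD × 1.57078 = 2.14876 AUD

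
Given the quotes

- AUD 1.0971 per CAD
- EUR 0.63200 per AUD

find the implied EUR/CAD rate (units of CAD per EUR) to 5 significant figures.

EUR/CAD = 1.4422

1 EUR ÷ 0.63200 = 1.58228 AUD
1.58228 AUD ÷ 1.0971 = 1.44224 CAD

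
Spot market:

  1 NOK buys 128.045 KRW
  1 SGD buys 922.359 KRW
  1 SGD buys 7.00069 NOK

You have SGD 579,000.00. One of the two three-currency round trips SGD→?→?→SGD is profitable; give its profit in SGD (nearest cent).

Profitable loop is SGD → KRW → NOK → SGD:
SGD 579,000.00 × 922.359 = KRW 534,045,861
KRW 534,045,861 ÷ 128.045 = NOK 4,170,767.00
NOK 4,170,767.00 ÷ 7.00069 = SGD 595,765.13
Profit = SGD 595,765.13 − SGD 579,000.00

Profit: SGD 16,765.13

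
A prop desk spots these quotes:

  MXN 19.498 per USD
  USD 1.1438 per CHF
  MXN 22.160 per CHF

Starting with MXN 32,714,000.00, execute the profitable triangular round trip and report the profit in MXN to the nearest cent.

Profit: MXN 209,352.48

Profitable loop is MXN → CHF → USD → MXN:
MXN 32,714,000.00 ÷ 22.160 = CHF 1,476,263.54
CHF 1,476,263.54 × 1.1438 = USD 1,688,550.23
USD 1,688,550.23 × 19.498 = MXN 32,923,352.48
Profit = MXN 32,923,352.48 − MXN 32,714,000.00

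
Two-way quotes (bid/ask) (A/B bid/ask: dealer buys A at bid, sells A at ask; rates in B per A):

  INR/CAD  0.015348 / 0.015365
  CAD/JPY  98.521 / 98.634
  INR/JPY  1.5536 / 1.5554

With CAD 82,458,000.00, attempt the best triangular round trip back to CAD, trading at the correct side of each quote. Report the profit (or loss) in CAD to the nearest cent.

Best loop CAD → INR → JPY → CAD:
CAD 82,458,000.00 ÷ 0.015365 (buy INR at ask) = INR 5,366,612,430.85
INR 5,366,612,430.85 × 1.5536 (sell INR at bid) = JPY 8,337,569,073
JPY 8,337,569,073 ÷ 98.634 (buy CAD at ask) = CAD 84,530,375.66

Net profit: CAD 2,072,375.66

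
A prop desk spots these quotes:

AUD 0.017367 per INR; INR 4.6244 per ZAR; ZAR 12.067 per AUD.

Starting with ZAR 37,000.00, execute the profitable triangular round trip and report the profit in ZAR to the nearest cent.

Profitable loop is ZAR → AUD → INR → ZAR:
ZAR 37,000.00 ÷ 12.067 = AUD 3,066.21
AUD 3,066.21 ÷ 0.017367 = INR 176,554.02
INR 176,554.02 ÷ 4.6244 = ZAR 38,178.79
Profit = ZAR 38,178.79 − ZAR 37,000.00

Profit: ZAR 1,178.79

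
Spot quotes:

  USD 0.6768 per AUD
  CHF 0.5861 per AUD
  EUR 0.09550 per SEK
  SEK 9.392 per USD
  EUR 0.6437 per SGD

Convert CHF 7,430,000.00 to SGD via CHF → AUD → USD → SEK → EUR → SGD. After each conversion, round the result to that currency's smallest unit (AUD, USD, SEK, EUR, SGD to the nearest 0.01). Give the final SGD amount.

CHF 7,430,000.00 ÷ 0.5861 = AUD 12,677,017.57
AUD 12,677,017.57 × 0.6768 = USD 8,579,805.49
USD 8,579,805.49 × 9.392 = SEK 80,581,533.16
SEK 80,581,533.16 × 0.09550 = EUR 7,695,536.42
EUR 7,695,536.42 ÷ 0.6437 = SGD 11,955,159.89

SGD 11,955,159.89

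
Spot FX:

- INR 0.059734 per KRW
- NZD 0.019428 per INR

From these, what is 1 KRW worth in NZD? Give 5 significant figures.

1 KRW × 0.059734 = 0.059734 INR
0.059734 INR × 0.019428 = 0.00116051 NZD

KRW/NZD = 0.0011605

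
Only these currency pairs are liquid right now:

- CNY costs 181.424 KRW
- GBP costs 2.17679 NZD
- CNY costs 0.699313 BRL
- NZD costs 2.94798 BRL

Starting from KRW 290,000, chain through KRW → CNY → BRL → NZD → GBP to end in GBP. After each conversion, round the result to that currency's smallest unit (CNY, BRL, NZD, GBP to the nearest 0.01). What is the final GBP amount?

KRW 290,000 ÷ 181.424 = CNY 1,598.47
CNY 1,598.47 × 0.699313 = BRL 1,117.83
BRL 1,117.83 ÷ 2.94798 = NZD 379.19
NZD 379.19 ÷ 2.17679 = GBP 174.20

GBP 174.20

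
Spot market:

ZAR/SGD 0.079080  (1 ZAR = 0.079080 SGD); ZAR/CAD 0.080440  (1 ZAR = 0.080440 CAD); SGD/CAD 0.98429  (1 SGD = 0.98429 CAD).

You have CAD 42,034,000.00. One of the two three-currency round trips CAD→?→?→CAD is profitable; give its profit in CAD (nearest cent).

Profitable loop is CAD → SGD → ZAR → CAD:
CAD 42,034,000.00 ÷ 0.98429 = SGD 42,704,893.88
SGD 42,704,893.88 ÷ 0.079080 = ZAR 540,021,419.86
ZAR 540,021,419.86 × 0.080440 = CAD 43,439,323.01
Profit = CAD 43,439,323.01 − CAD 42,034,000.00

Profit: CAD 1,405,323.01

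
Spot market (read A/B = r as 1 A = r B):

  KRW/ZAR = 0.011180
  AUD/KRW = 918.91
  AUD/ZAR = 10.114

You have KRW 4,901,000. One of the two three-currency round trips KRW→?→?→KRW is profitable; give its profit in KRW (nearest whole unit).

Profit: KRW 77,248

Profitable loop is KRW → ZAR → AUD → KRW:
KRW 4,901,000 × 0.011180 = ZAR 54,793.18
ZAR 54,793.18 ÷ 10.114 = AUD 5,417.56
AUD 5,417.56 × 918.91 = KRW 4,978,248
Profit = KRW 4,978,248 − KRW 4,901,000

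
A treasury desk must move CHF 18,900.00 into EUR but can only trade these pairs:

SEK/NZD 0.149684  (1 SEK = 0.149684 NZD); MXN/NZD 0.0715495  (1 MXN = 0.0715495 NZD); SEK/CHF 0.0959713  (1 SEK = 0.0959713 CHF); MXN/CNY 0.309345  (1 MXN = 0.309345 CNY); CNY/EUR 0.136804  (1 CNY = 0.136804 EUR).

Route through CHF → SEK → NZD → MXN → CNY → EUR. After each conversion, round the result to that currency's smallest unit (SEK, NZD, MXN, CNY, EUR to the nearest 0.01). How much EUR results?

EUR 17,435.37

CHF 18,900.00 ÷ 0.0959713 = SEK 196,933.88
SEK 196,933.88 × 0.149684 = NZD 29,477.85
NZD 29,477.85 ÷ 0.0715495 = MXN 411,992.40
MXN 411,992.40 × 0.309345 = CNY 127,447.79
CNY 127,447.79 × 0.136804 = EUR 17,435.37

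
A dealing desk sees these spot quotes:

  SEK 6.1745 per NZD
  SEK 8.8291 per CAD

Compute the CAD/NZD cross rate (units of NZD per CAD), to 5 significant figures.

CAD/NZD = 1.4299

1 CAD × 8.8291 = 8.8291 SEK
8.8291 SEK ÷ 6.1745 = 1.42993 NZD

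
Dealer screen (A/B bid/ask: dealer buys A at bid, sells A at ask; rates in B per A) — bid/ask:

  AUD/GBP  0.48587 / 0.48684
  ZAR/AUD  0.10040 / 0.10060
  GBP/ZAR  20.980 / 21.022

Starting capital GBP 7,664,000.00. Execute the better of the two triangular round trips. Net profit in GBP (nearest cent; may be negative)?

Best loop GBP → ZAR → AUD → GBP:
GBP 7,664,000.00 × 20.980 (sell GBP at bid) = ZAR 160,790,720.00
ZAR 160,790,720.00 × 0.10040 (sell ZAR at bid) = AUD 16,143,388.29
AUD 16,143,388.29 × 0.48587 (sell AUD at bid) = GBP 7,843,588.07

Net profit: GBP 179,588.07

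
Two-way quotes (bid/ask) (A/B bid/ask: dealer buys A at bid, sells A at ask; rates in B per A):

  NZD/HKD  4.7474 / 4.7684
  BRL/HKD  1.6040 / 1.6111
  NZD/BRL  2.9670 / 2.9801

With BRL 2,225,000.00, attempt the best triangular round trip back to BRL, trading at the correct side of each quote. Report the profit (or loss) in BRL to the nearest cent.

Best loop BRL → HKD → NZD → BRL:
BRL 2,225,000.00 × 1.6040 (sell BRL at bid) = HKD 3,568,900.00
HKD 3,568,900.00 ÷ 4.7684 (buy NZD at ask) = NZD 748,448.12
NZD 748,448.12 × 2.9670 (sell NZD at bid) = BRL 2,220,645.56

Net result: BRL -4,354.44 (no profitable arbitrage after spreads)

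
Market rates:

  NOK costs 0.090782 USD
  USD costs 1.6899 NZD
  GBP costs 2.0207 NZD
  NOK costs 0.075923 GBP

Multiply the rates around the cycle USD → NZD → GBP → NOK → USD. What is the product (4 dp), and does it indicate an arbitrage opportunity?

Around USD → NZD → GBP → NOK → USD: 1 × 1.6899 ÷ 2.0207 ÷ 0.075923 × 0.090782 = 0.999967
Product ≈ 1 (deviation 0.003%, within rounding noise).

1.0000 (no arbitrage)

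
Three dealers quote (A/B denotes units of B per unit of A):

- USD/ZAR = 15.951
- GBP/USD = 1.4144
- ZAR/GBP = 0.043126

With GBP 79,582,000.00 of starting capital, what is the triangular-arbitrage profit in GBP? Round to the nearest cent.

Profitable loop is GBP → ZAR → USD → GBP:
GBP 79,582,000.00 ÷ 0.043126 = ZAR 1,845,336,919.72
ZAR 1,845,336,919.72 ÷ 15.951 = USD 115,687,851.53
USD 115,687,851.53 ÷ 1.4144 = GBP 81,792,881.45
Profit = GBP 81,792,881.45 − GBP 79,582,000.00

Profit: GBP 2,210,881.45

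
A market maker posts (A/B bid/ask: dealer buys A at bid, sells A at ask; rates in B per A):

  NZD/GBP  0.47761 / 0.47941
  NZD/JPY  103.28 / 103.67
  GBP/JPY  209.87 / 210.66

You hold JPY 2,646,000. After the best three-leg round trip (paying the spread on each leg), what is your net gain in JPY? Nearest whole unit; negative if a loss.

Net profit: JPY 59,932

Best loop JPY → GBP → NZD → JPY:
JPY 2,646,000 ÷ 210.66 (buy GBP at ask) = GBP 12,560.52
GBP 12,560.52 ÷ 0.47941 (buy NZD at ask) = NZD 26,199.96
NZD 26,199.96 × 103.28 (sell NZD at bid) = JPY 2,705,932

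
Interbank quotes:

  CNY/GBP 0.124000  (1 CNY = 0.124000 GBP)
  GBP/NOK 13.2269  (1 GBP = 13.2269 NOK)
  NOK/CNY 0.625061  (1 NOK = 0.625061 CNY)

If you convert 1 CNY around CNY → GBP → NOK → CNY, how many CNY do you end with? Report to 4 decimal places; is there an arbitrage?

Around CNY → GBP → NOK → CNY: 1 × 0.124000 × 13.2269 × 0.625061 = 1.025185
Product > 1; profitable direction is CNY → GBP → NOK → CNY.

1.0252 (arbitrage exists)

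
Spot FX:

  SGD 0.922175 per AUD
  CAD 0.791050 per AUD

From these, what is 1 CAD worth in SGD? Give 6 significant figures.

1 CAD ÷ 0.791050 = 1.26414 AUD
1.26414 AUD × 0.922175 = 1.16576 SGD

CAD/SGD = 1.16576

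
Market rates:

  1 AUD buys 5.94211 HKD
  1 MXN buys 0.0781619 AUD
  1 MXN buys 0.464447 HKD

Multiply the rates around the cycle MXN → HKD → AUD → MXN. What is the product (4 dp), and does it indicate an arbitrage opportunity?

Around MXN → HKD → AUD → MXN: 1 × 0.464447 ÷ 5.94211 ÷ 0.0781619 = 1.000001
Product ≈ 1 (deviation 0.000%, within rounding noise).

1.0000 (no arbitrage)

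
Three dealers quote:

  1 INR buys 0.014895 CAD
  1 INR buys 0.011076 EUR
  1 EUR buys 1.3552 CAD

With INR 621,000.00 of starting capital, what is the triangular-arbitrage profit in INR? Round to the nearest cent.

Profit: INR 4,802.70

Profitable loop is INR → EUR → CAD → INR:
INR 621,000.00 × 0.011076 = EUR 6,878.20
EUR 6,878.20 × 1.3552 = CAD 9,321.33
CAD 9,321.33 ÷ 0.014895 = INR 625,802.70
Profit = INR 625,802.70 − INR 621,000.00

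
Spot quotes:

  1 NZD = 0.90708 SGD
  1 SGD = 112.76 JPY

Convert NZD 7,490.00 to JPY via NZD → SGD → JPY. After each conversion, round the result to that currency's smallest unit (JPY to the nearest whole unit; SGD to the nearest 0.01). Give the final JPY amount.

NZD 7,490.00 × 0.90708 = SGD 6,794.03
SGD 6,794.03 × 112.76 = JPY 766,095

JPY 766,095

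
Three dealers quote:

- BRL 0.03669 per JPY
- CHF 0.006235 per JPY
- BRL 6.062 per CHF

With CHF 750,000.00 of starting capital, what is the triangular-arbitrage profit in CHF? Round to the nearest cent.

Profitable loop is CHF → BRL → JPY → CHF:
CHF 750,000.00 × 6.062 = BRL 4,546,500.00
BRL 4,546,500.00 ÷ 0.03669 = JPY 123,916,599
JPY 123,916,599 × 0.006235 = CHF 772,619.99
Profit = CHF 772,619.99 − CHF 750,000.00

Profit: CHF 22,619.99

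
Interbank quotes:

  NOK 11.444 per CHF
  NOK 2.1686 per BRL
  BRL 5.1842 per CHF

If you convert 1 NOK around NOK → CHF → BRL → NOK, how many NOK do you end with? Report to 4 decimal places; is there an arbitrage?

0.9824 (arbitrage exists)

Around NOK → CHF → BRL → NOK: 1 ÷ 11.444 × 5.1842 × 2.1686 = 0.982389
Product < 1; profitable direction is NOK → BRL → CHF → NOK.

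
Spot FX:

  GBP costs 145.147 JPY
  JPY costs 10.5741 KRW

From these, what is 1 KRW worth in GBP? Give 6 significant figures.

KRW/GBP = 0.000651551

1 KRW ÷ 10.5741 = 0.0945707 JPY
0.0945707 JPY ÷ 145.147 = 0.000651551 GBP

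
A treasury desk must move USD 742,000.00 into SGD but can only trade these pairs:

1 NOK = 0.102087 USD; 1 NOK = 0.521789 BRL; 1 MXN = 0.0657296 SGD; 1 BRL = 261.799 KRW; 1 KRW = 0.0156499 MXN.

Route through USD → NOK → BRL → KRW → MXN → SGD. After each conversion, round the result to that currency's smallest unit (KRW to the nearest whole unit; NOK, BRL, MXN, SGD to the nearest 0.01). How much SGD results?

USD 742,000.00 ÷ 0.102087 = NOK 7,268,310.36
NOK 7,268,310.36 × 0.521789 = BRL 3,792,524.39
BRL 3,792,524.39 × 261.799 = KRW 992,879,093
KRW 992,879,093 × 0.0156499 = MXN 15,538,458.52
MXN 15,538,458.52 × 0.0657296 = SGD 1,021,336.66

SGD 1,021,336.66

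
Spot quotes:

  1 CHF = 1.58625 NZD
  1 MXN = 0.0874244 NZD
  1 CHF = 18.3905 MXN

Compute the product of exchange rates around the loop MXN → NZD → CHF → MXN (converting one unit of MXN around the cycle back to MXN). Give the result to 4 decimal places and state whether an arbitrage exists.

Around MXN → NZD → CHF → MXN: 1 × 0.0874244 ÷ 1.58625 × 18.3905 = 1.013572
Product > 1; profitable direction is MXN → NZD → CHF → MXN.

1.0136 (arbitrage exists)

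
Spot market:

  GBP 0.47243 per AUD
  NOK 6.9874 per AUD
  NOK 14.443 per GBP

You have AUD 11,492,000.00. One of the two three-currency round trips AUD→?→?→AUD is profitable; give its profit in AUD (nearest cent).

Profit: AUD 276,370.79

Profitable loop is AUD → NOK → GBP → AUD:
AUD 11,492,000.00 × 6.9874 = NOK 80,299,200.80
NOK 80,299,200.80 ÷ 14.443 = GBP 5,559,731.41
GBP 5,559,731.41 ÷ 0.47243 = AUD 11,768,370.79
Profit = AUD 11,768,370.79 − AUD 11,492,000.00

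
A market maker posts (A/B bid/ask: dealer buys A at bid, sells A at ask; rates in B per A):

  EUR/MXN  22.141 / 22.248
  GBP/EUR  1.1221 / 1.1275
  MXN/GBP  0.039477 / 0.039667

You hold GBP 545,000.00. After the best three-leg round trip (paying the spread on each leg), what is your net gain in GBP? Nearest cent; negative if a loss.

Best loop GBP → MXN → EUR → GBP:
GBP 545,000.00 ÷ 0.039667 (buy MXN at ask) = MXN 13,739,380.34
MXN 13,739,380.34 ÷ 22.248 (buy EUR at ask) = EUR 617,555.75
EUR 617,555.75 ÷ 1.1275 (buy GBP at ask) = GBP 547,721.29

Net profit: GBP 2,721.29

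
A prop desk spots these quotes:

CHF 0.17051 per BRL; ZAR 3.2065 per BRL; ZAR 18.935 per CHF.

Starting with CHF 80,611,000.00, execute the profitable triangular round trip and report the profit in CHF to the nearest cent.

Profitable loop is CHF → ZAR → BRL → CHF:
CHF 80,611,000.00 × 18.935 = ZAR 1,526,369,285.00
ZAR 1,526,369,285.00 ÷ 3.2065 = BRL 476,023,478.87
BRL 476,023,478.87 × 0.17051 = CHF 81,166,763.38
Profit = CHF 81,166,763.38 − CHF 80,611,000.00

Profit: CHF 555,763.38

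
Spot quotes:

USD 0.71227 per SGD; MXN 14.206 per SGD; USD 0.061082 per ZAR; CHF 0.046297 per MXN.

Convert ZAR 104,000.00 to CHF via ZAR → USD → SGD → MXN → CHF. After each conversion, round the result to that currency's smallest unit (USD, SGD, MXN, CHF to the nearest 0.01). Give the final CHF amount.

CHF 5,865.79

ZAR 104,000.00 × 0.061082 = USD 6,352.53
USD 6,352.53 ÷ 0.71227 = SGD 8,918.71
SGD 8,918.71 × 14.206 = MXN 126,699.19
MXN 126,699.19 × 0.046297 = CHF 5,865.79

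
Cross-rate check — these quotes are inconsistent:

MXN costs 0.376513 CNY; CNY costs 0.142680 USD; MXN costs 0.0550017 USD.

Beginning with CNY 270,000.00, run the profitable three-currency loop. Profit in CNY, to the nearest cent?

Profitable loop is CNY → MXN → USD → CNY:
CNY 270,000.00 ÷ 0.376513 = MXN 717,106.71
MXN 717,106.71 × 0.0550017 = USD 39,442.09
USD 39,442.09 ÷ 0.142680 = CNY 276,437.40
Profit = CNY 276,437.40 − CNY 270,000.00

Profit: CNY 6,437.40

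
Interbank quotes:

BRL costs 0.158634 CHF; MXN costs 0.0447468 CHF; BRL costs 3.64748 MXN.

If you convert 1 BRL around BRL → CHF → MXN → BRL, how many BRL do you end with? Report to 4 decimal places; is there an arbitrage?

Around BRL → CHF → MXN → BRL: 1 × 0.158634 ÷ 0.0447468 ÷ 3.64748 = 0.971944
Product < 1; profitable direction is BRL → MXN → CHF → BRL.

0.9719 (arbitrage exists)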